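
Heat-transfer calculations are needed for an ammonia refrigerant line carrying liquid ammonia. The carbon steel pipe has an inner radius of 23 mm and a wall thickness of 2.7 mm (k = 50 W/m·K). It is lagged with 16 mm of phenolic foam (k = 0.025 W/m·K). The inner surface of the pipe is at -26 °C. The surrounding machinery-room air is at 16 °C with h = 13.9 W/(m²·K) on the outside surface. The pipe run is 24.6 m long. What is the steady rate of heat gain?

Treating each annulus and film as a series resistance:
R_carbon steel pipe wall = ln(25.7/23)/(2π×50×24.6) = 1.436×10^-5 K/W
R_phenolic foam = ln(41.7/25.7)/(2π×0.025×24.6) = 0.1253 K/W
R_outer film = 1/(h_o·2πr_oL) = 1/(13.9×2π×0.0417×24.6) = 0.01116 K/W
R_total = 0.1364 K/W
Q = ΔT/R_total = 42/0.1364

Q ≈ 308 W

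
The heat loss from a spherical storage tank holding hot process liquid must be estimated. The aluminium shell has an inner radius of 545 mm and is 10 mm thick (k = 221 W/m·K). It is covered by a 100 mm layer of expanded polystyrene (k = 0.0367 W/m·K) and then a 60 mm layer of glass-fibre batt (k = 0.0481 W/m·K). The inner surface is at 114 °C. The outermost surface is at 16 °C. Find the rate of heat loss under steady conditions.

For a spherical shell R = (1/r₁ − 1/r₂)/(4πk); film R = 1/(h·4πr²). In series:
R_aluminium shell = (1/0.545 − 1/0.555)/(4π×221) = 1.19×10^-5 K/W
R_expanded polystyrene = (1/0.555 − 1/0.655)/(4π×0.0367) = 0.5965 K/W
R_glass-fibre batt = (1/0.655 − 1/0.715)/(4π×0.0481) = 0.212 K/W
R_total = 0.8084 K/W
Q = ΔT/R_total = 98/0.8084

Q ≈ 121 W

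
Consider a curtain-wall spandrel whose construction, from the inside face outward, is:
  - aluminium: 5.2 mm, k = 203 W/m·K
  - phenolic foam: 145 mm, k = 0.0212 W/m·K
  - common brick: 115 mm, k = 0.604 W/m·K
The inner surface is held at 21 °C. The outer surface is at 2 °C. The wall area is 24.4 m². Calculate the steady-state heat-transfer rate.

Series thermal resistances:
R_aluminium = L/(kA) = 0.0052/(203×24.4) = 1.05×10^-6 K/W
R_phenolic foam = L/(kA) = 0.145/(0.0212×24.4) = 0.2803 K/W
R_common brick = L/(kA) = 0.115/(0.604×24.4) = 0.007803 K/W
R_total = 0.2881 K/W
Q = ΔT / R_total = 19 / 0.2881

Q ≈ 65.9 W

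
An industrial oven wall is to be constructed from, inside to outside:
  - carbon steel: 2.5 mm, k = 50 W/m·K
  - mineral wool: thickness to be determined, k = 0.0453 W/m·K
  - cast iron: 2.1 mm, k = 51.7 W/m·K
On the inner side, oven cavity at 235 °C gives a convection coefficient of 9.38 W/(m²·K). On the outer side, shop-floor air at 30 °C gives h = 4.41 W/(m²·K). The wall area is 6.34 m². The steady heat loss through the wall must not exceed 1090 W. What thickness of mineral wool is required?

Series thermal resistances:
R_inner film = 1/(h_i·A) = 1/(9.38×6.34) = 0.01682 K/W
R_carbon steel = L/(kA) = 0.0025/(50×6.34) = 7.886×10^-6 K/W
R_cast iron = L/(kA) = 0.0021/(51.7×6.34) = 6.407×10^-6 K/W
R_outer film = 1/(h_o·A) = 1/(4.41×6.34) = 0.03577 K/W
Sum of the known resistances R_other = 0.0526 K/W
Required total resistance R_tot = ΔT/Q_allow = 205/1090 = 0.1881 K/W
R_mineral wool = R_tot − R_other = 0.1355 K/W
L = R·k·A = 0.1355×0.0453×6.34

L ≈ 38.9 mm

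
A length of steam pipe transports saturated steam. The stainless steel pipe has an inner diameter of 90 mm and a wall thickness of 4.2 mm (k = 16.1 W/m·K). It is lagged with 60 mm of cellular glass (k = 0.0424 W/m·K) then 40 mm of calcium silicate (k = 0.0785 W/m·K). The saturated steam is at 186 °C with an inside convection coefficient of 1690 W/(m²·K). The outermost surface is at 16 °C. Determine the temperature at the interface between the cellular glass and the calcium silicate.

Treating each annulus and film as a series resistance:
R_inner film = 1/(h_i·2πr₁L) = 1/(1690×2π×0.045×1) = 0.002093 K/W
R_stainless steel pipe wall = ln(49.2/45)/(2π×16.1×1) = 8.821×10^-4 K/W
R_cellular glass = ln(109.2/49.2)/(2π×0.0424×1) = 2.993 K/W
R_calcium silicate = ln(149.2/109.2)/(2π×0.0785×1) = 0.6328 K/W
R_total = 3.628 K/W
Q = ΔT/R_total = 170/3.628
Q = 46.9 W/m
T_interface = T_inner − Q·ΣR(inner→interface) = 186 − 46.9×2.996

T ≈ 45.6 °C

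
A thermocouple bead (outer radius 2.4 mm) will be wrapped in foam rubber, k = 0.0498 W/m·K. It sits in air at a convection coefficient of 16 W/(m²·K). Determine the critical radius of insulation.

r_cr ≈ 6.22 mm

For a sphere r_cr = 2k/h = 2×0.0498/16
r_cr = 6.22 mm; since the bare radius (2.4 mm) is below r_cr, adding a thin layer of insulation will *increase* heat loss.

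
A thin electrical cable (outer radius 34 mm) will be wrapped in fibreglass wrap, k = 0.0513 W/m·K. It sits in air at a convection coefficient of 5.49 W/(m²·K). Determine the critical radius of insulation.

For a cylinder r_cr = k/h = 0.0513/5.49
r_cr = 9.34 mm; since the bare radius (34 mm) is above r_cr, any added insulation will reduce heat loss.

r_cr ≈ 9.34 mm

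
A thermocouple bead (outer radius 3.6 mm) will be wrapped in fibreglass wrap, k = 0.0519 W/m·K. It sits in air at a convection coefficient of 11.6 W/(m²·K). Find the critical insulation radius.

For a sphere r_cr = 2k/h = 2×0.0519/11.6
r_cr = 8.95 mm; since the bare radius (3.6 mm) is below r_cr, adding a thin layer of insulation will *increase* heat loss.

r_cr ≈ 8.95 mm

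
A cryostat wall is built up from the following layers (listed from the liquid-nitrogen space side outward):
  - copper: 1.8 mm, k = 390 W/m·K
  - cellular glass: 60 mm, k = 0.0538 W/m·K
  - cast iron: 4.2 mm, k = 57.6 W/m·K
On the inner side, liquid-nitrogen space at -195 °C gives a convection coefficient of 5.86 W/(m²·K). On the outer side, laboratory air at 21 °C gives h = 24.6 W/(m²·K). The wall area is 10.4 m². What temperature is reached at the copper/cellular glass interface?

Model the wall as resistances in series:
R_inner film = 1/(h_i·A) = 1/(5.86×10.4) = 0.01641 K/W
R_copper = L/(kA) = 0.0018/(390×10.4) = 4.438×10^-7 K/W
R_cellular glass = L/(kA) = 0.06/(0.0538×10.4) = 0.1072 K/W
R_cast iron = L/(kA) = 0.0042/(57.6×10.4) = 7.011×10^-6 K/W
R_outer film = 1/(h_o·A) = 1/(24.6×10.4) = 0.003909 K/W
R_total = 0.1276 K/W;  Q = ΔT/R_total = 216/0.1276 = 1693 W
T_interface = T_inner + Q·ΣR(inner→interface) = -195 + 1690×0.01641

T ≈ -167 °C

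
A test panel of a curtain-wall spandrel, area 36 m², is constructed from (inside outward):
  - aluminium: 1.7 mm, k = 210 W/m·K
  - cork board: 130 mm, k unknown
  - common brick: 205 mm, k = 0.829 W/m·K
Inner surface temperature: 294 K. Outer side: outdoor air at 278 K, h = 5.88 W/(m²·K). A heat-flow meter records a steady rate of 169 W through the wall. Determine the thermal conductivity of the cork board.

k ≈ 0.0435 W/(m·K)

Treating each layer as a thermal resistance in series:
R_aluminium = L/(kA) = 0.0017/(210×36) = 2.249×10^-7 K/W
R_common brick = L/(kA) = 0.205/(0.829×36) = 0.006869 K/W
R_outer film = 1/(h_o·A) = 1/(5.88×36) = 0.004724 K/W
Sum of known resistances R_other = 0.01159 K/W
Total R = ΔT/Q = 16/169 = 0.09467 K/W
R_cork board = R_total − R_other = 0.08308 K/W
k = L/(R·A) = 0.13/(0.08308×36)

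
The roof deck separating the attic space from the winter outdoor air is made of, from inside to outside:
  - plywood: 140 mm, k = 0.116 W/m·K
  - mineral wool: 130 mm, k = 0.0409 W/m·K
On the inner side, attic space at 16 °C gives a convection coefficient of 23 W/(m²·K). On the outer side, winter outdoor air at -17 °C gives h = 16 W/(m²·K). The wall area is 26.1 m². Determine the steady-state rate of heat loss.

Q ≈ 192 W

Treating each layer as a thermal resistance in series:
R_inner film = 1/(h_i·A) = 1/(23×26.1) = 0.001666 K/W
R_plywood = L/(kA) = 0.14/(0.116×26.1) = 0.04624 K/W
R_mineral wool = L/(kA) = 0.13/(0.0409×26.1) = 0.1218 K/W
R_outer film = 1/(h_o·A) = 1/(16×26.1) = 0.002395 K/W
R_total = 0.1721 K/W
Q = ΔT / R_total = 33 / 0.1721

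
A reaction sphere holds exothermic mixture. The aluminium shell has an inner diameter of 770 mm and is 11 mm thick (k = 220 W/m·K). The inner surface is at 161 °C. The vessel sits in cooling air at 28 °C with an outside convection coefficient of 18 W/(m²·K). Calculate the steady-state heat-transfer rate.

For a spherical shell R = (1/r₁ − 1/r₂)/(4πk); film R = 1/(h·4πr²). In series:
R_aluminium shell = (1/0.385 − 1/0.396)/(4π×220) = 2.61×10^-5 K/W
R_outer film = 1/(h·4πr_o²) = 1/(18×4π×0.396²) = 0.02819 K/W
R_total = 0.02822 K/W
Q = ΔT/R_total = 133/0.02822

Q ≈ 4710 W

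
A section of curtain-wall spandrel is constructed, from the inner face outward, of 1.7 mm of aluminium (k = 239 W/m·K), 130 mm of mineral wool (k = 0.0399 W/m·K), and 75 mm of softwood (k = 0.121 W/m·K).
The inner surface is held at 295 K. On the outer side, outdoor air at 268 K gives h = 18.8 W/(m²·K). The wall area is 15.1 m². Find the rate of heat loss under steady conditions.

Q ≈ 104 W

Model the wall as resistances in series:
R_aluminium = L/(kA) = 0.0017/(239×15.1) = 4.711×10^-7 K/W
R_mineral wool = L/(kA) = 0.13/(0.0399×15.1) = 0.2158 K/W
R_softwood = L/(kA) = 0.075/(0.121×15.1) = 0.04105 K/W
R_outer film = 1/(h_o·A) = 1/(18.8×15.1) = 0.003523 K/W
R_total = 0.2603 K/W
Q = ΔT / R_total = 27 / 0.2603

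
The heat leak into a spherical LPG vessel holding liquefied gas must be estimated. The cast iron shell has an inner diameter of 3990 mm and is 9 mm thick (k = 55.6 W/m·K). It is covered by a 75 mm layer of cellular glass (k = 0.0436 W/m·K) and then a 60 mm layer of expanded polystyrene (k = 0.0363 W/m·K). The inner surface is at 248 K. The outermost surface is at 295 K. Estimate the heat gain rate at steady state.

Q ≈ 753 W

Spherical conduction: R = (1/r_in − 1/r_out)/(4πk) per layer; series-sum.
R_cast iron shell = (1/1.995 − 1/2.004)/(4π×55.6) = 3.222×10^-6 K/W
R_cellular glass = (1/2.004 − 1/2.079)/(4π×0.0436) = 0.03286 K/W
R_expanded polystyrene = (1/2.079 − 1/2.139)/(4π×0.0363) = 0.02958 K/W
R_total = 0.06244 K/W
Q = ΔT/R_total = 47/0.06244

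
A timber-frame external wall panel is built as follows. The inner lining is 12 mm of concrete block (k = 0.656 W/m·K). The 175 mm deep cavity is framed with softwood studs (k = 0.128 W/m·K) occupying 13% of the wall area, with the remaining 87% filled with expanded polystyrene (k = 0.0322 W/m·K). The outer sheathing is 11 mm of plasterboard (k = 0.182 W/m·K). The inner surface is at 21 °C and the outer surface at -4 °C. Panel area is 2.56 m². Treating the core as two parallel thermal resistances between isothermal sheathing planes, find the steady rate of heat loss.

Q ≈ 16 W

Sheathing layers in series; stud and cavity paths in parallel between them.
R_inner = 0.012/(0.656×2.56) = 0.007146 K/W
R_stud  = 0.175/(0.128×0.13×2.56) = 4.108 K/W
R_cav   = 0.175/(0.0322×0.87×2.56) = 2.44 K/W
1/R_core = 1/R_stud + 1/R_cav → R_core = 1.531 K/W
R_outer = 0.011/(0.182×2.56) = 0.02361 K/W
R_total = 1.562 K/W
Q = ΔT/R_total = 25/1.562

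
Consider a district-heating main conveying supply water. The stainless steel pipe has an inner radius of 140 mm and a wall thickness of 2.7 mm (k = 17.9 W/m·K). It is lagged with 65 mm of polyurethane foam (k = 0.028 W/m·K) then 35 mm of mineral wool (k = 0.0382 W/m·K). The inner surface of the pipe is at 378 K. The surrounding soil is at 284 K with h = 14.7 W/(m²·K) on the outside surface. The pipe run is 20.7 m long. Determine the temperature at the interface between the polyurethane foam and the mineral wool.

T ≈ 307 K

For a radial system each layer contributes R = ln(r_out/r_in)/(2πkL); films add R = 1/(hA).
R_stainless steel pipe wall = ln(142.7/140)/(2π×17.9×20.7) = 8.205×10^-6 K/W
R_polyurethane foam = ln(207.7/142.7)/(2π×0.028×20.7) = 0.1031 K/W
R_mineral wool = ln(242.7/207.7)/(2π×0.0382×20.7) = 0.03134 K/W
R_outer film = 1/(h_o·2πr_oL) = 1/(14.7×2π×0.2427×20.7) = 0.002155 K/W
R_total = 0.1366 K/W
Q = ΔT/R_total = 94/0.1366
Q = 688 W
T_interface = T_inner − Q·ΣR(inner→interface) = 378 − 688×0.1031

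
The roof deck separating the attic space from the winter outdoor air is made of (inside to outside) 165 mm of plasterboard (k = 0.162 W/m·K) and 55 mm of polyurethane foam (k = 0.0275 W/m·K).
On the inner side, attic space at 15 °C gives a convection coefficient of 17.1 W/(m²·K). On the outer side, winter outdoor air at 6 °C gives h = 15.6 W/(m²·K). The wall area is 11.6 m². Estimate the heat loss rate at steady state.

Series thermal resistances:
R_inner film = 1/(h_i·A) = 1/(17.1×11.6) = 0.005041 K/W
R_plasterboard = L/(kA) = 0.165/(0.162×11.6) = 0.0878 K/W
R_polyurethane foam = L/(kA) = 0.055/(0.0275×11.6) = 0.1724 K/W
R_outer film = 1/(h_o·A) = 1/(15.6×11.6) = 0.005526 K/W
R_total = 0.2708 K/W
Q = ΔT / R_total = 9 / 0.2708

Q ≈ 33.2 W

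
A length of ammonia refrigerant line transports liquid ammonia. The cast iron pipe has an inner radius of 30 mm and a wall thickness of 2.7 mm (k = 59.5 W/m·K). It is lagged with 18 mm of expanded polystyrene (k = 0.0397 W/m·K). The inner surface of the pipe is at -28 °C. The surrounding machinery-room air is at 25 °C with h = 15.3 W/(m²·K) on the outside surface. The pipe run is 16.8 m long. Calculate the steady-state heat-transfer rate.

Q ≈ 453 W

Radial resistances (cylindrical: R_cond = ln(r_o/r_i)/(2πkL), R_conv = 1/(h·2πrL)):
R_cast iron pipe wall = ln(32.7/30)/(2π×59.5×16.8) = 1.372×10^-5 K/W
R_expanded polystyrene = ln(50.7/32.7)/(2π×0.0397×16.8) = 0.1047 K/W
R_outer film = 1/(h_o·2πr_oL) = 1/(15.3×2π×0.0507×16.8) = 0.01221 K/W
R_total = 0.1169 K/W
Q = ΔT/R_total = 53/0.1169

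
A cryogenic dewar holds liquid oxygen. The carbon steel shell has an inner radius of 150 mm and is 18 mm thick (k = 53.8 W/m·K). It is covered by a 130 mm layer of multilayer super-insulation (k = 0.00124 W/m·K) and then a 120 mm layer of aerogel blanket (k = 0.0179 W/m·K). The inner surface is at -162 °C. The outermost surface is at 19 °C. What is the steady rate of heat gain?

For a spherical shell R = (1/r₁ − 1/r₂)/(4πk); film R = 1/(h·4πr²). In series:
R_carbon steel shell = (1/0.15 − 1/0.168)/(4π×53.8) = 0.001057 K/W
R_multilayer super-insulation = (1/0.168 − 1/0.298)/(4π×0.00124) = 166.6 K/W
R_aerogel blanket = (1/0.298 − 1/0.418)/(4π×0.0179) = 4.283 K/W
R_total = 170.9 K/W
Q = ΔT/R_total = 181/170.9

Q ≈ 1.06 W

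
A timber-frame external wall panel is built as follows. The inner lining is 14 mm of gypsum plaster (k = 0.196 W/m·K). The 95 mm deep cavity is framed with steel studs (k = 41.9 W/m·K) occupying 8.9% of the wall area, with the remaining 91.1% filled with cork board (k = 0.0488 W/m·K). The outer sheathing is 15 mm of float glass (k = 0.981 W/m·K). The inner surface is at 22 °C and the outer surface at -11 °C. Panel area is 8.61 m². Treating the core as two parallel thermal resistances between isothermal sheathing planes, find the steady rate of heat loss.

Sheathing layers in series; stud and cavity paths in parallel between them.
R_inner = 0.014/(0.196×8.61) = 0.008296 K/W
R_stud  = 0.095/(41.9×0.089×8.61) = 0.002959 K/W
R_cav   = 0.095/(0.0488×0.911×8.61) = 0.2482 K/W
1/R_core = 1/R_stud + 1/R_cav → R_core = 0.002924 K/W
R_outer = 0.015/(0.981×8.61) = 0.001776 K/W
R_total = 0.013 K/W
Q = ΔT/R_total = 33/0.013

Q ≈ 2540 W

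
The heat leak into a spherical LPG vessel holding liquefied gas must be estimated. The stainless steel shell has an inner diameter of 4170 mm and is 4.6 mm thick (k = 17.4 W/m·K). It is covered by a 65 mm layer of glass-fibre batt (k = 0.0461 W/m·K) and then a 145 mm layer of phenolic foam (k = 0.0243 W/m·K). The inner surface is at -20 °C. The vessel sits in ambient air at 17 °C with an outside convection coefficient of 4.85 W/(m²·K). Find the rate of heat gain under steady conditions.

For a spherical shell R = (1/r₁ − 1/r₂)/(4πk); film R = 1/(h·4πr²). In series:
R_stainless steel shell = (1/2.085 − 1/2.0896)/(4π×17.4) = 4.829×10^-6 K/W
R_glass-fibre batt = (1/2.0896 − 1/2.1546)/(4π×0.0461) = 0.02492 K/W
R_phenolic foam = (1/2.1546 − 1/2.2996)/(4π×0.0243) = 0.09584 K/W
R_outer film = 1/(h·4πr_o²) = 1/(4.85×4π×2.2996²) = 0.003103 K/W
R_total = 0.1239 K/W
Q = ΔT/R_total = 37/0.1239

Q ≈ 299 W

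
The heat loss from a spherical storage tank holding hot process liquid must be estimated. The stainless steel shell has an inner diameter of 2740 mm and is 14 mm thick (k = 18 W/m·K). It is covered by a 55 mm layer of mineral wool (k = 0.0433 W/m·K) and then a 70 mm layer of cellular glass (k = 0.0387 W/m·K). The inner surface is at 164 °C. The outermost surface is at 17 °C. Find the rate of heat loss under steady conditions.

Q ≈ 1260 W

Radial (spherical) resistances in series:
R_stainless steel shell = (1/1.37 − 1/1.384)/(4π×18) = 3.264×10^-5 K/W
R_mineral wool = (1/1.384 − 1/1.439)/(4π×0.0433) = 0.05075 K/W
R_cellular glass = (1/1.439 − 1/1.509)/(4π×0.0387) = 0.06629 K/W
R_total = 0.1171 K/W
Q = ΔT/R_total = 147/0.1171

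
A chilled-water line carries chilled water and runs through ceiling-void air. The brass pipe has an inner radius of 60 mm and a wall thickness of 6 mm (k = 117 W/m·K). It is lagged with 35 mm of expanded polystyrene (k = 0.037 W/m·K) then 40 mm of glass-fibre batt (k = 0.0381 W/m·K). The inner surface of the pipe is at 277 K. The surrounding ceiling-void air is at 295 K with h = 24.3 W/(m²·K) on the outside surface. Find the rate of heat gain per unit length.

q′ ≈ 5.5 W/m

Cylindrical conduction, so R = ln(r₂/r₁)/(2πkL) per layer, in series:
R_brass pipe wall = ln(66/60)/(2π×117×1) = 1.297×10^-4 K/W
R_expanded polystyrene = ln(101/66)/(2π×0.037×1) = 1.83 K/W
R_glass-fibre batt = ln(141/101)/(2π×0.0381×1) = 1.394 K/W
R_outer film = 1/(h_o·2πr_oL) = 1/(24.3×2π×0.141×1) = 0.04645 K/W
R_total = 3.27 K/W
Q = ΔT/R_total = 18/3.27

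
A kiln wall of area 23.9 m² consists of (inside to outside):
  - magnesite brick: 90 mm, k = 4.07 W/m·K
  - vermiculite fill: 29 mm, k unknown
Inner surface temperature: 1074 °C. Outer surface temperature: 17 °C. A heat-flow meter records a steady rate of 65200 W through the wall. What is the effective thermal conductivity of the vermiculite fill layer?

Treating each layer as a thermal resistance in series:
R_magnesite brick = L/(kA) = 0.09/(4.07×23.9) = 9.252×10^-4 K/W
Sum of known resistances R_other = 9.252×10^-4 K/W
Total R = ΔT/Q = 1057/65200 = 0.01621 K/W
R_vermiculite fill = R_total − R_other = 0.01529 K/W
k = L/(R·A) = 0.029/(0.01529×23.9)

k ≈ 0.0794 W/(m·K)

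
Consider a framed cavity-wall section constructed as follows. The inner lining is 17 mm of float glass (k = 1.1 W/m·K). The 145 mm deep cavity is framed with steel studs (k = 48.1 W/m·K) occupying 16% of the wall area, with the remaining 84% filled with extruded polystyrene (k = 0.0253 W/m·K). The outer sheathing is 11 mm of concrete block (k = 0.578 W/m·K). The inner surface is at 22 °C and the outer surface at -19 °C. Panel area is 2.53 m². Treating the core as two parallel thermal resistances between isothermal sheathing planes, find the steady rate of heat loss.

Q ≈ 1950 W

Sheathing layers in series; stud and cavity paths in parallel between them.
R_inner = 0.017/(1.1×2.53) = 0.006109 K/W
R_stud  = 0.145/(48.1×0.16×2.53) = 0.007447 K/W
R_cav   = 0.145/(0.0253×0.84×2.53) = 2.697 K/W
1/R_core = 1/R_stud + 1/R_cav → R_core = 0.007427 K/W
R_outer = 0.011/(0.578×2.53) = 0.007522 K/W
R_total = 0.02106 K/W
Q = ΔT/R_total = 41/0.02106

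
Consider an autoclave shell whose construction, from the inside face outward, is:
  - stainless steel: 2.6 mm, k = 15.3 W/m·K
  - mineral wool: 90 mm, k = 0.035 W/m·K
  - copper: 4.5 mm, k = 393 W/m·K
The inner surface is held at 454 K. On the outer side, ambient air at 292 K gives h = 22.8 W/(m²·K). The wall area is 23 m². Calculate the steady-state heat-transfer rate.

Model the wall as resistances in series:
R_stainless steel = L/(kA) = 0.0026/(15.3×23) = 7.388×10^-6 K/W
R_mineral wool = L/(kA) = 0.09/(0.035×23) = 0.1118 K/W
R_copper = L/(kA) = 0.0045/(393×23) = 4.978×10^-7 K/W
R_outer film = 1/(h_o·A) = 1/(22.8×23) = 0.001907 K/W
R_total = 0.1137 K/W
Q = ΔT / R_total = 162 / 0.1137

Q ≈ 1420 W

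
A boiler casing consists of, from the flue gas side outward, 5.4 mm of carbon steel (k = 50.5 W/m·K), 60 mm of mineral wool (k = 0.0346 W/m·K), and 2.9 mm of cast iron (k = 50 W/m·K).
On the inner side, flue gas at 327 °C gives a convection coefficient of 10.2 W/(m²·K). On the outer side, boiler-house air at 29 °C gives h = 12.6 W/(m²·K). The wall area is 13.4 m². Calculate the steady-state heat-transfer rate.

Q ≈ 2090 W

Using the resistance-network approach (series):
R_inner film = 1/(h_i·A) = 1/(10.2×13.4) = 0.007316 K/W
R_carbon steel = L/(kA) = 0.0054/(50.5×13.4) = 7.98×10^-6 K/W
R_mineral wool = L/(kA) = 0.06/(0.0346×13.4) = 0.1294 K/W
R_cast iron = L/(kA) = 0.0029/(50×13.4) = 4.328×10^-6 K/W
R_outer film = 1/(h_o·A) = 1/(12.6×13.4) = 0.005923 K/W
R_total = 0.1427 K/W
Q = ΔT / R_total = 298 / 0.1427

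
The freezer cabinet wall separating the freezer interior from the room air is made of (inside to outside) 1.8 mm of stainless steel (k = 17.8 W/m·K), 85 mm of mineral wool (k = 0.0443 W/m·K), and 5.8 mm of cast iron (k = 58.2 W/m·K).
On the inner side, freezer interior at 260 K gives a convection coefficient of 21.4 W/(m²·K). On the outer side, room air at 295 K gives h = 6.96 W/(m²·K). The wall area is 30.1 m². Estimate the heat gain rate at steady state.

Q ≈ 499 W

Using the resistance-network approach (series):
R_inner film = 1/(h_i·A) = 1/(21.4×30.1) = 0.001552 K/W
R_stainless steel = L/(kA) = 0.0018/(17.8×30.1) = 3.36×10^-6 K/W
R_mineral wool = L/(kA) = 0.085/(0.0443×30.1) = 0.06375 K/W
R_cast iron = L/(kA) = 0.0058/(58.2×30.1) = 3.311×10^-6 K/W
R_outer film = 1/(h_o·A) = 1/(6.96×30.1) = 0.004773 K/W
R_total = 0.07008 K/W
Q = ΔT / R_total = 35 / 0.07008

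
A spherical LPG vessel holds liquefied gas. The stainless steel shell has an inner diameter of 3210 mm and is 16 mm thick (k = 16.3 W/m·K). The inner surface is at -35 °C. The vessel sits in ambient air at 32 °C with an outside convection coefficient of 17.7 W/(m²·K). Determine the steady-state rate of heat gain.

Q ≈ 38500 W

Each spherical layer contributes R = (1/r_i − 1/r_o)/(4πk):
R_stainless steel shell = (1/1.605 − 1/1.621)/(4π×16.3) = 3.002×10^-5 K/W
R_outer film = 1/(h·4πr_o²) = 1/(17.7×4π×1.621²) = 0.001711 K/W
R_total = 0.001741 K/W
Q = ΔT/R_total = 67/0.001741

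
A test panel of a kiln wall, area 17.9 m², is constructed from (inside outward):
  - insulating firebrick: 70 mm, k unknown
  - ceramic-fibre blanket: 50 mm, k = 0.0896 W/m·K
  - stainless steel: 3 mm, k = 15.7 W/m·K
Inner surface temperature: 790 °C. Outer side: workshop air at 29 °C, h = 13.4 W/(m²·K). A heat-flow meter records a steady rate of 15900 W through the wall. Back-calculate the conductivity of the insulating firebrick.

k ≈ 0.313 W/(m·K)

Model the wall as resistances in series:
R_ceramic-fibre blanket = L/(kA) = 0.05/(0.0896×17.9) = 0.03118 K/W
R_stainless steel = L/(kA) = 0.003/(15.7×17.9) = 1.068×10^-5 K/W
R_outer film = 1/(h_o·A) = 1/(13.4×17.9) = 0.004169 K/W
Sum of known resistances R_other = 0.03535 K/W
Total R = ΔT/Q = 761/15900 = 0.04786 K/W
R_insulating firebrick = R_total − R_other = 0.01251 K/W
k = L/(R·A) = 0.07/(0.01251×17.9)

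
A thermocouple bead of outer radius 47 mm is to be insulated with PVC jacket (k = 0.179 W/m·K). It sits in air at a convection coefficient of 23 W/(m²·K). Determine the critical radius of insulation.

r_cr ≈ 15.6 mm

For a sphere r_cr = 2k/h = 2×0.179/23
r_cr = 15.6 mm; since the bare radius (47 mm) is above r_cr, any added insulation will reduce heat loss.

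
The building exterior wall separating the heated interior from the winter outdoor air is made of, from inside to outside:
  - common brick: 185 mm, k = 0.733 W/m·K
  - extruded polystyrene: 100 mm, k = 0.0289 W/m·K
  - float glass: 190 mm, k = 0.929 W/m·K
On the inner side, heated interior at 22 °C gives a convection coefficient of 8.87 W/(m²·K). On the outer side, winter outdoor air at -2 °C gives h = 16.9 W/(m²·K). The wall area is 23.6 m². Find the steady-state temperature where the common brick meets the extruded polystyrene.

Using the resistance-network approach (series):
R_inner film = 1/(h_i·A) = 1/(8.87×23.6) = 0.004777 K/W
R_common brick = L/(kA) = 0.185/(0.733×23.6) = 0.01069 K/W
R_extruded polystyrene = L/(kA) = 0.1/(0.0289×23.6) = 0.1466 K/W
R_float glass = L/(kA) = 0.19/(0.929×23.6) = 0.008666 K/W
R_outer film = 1/(h_o·A) = 1/(16.9×23.6) = 0.002507 K/W
R_total = 0.1733 K/W;  Q = ΔT/R_total = 24/0.1733 = 138.5 W
T_interface = T_inner − Q·ΣR(inner→interface) = 22 − 139×0.01547

T ≈ 19.9 °C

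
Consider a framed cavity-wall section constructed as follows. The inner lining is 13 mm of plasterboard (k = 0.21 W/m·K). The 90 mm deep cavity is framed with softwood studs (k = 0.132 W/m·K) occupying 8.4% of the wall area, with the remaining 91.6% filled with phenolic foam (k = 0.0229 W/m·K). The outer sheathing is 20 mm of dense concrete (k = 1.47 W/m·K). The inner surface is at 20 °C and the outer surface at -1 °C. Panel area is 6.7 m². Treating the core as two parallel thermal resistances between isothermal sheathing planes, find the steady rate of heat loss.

Q ≈ 48.8 W

Sheathing layers in series; stud and cavity paths in parallel between them.
R_inner = 0.013/(0.21×6.7) = 0.00924 K/W
R_stud  = 0.09/(0.132×0.084×6.7) = 1.211 K/W
R_cav   = 0.09/(0.0229×0.916×6.7) = 0.6404 K/W
1/R_core = 1/R_stud + 1/R_cav → R_core = 0.4189 K/W
R_outer = 0.02/(1.47×6.7) = 0.002031 K/W
R_total = 0.4302 K/W
Q = ΔT/R_total = 21/0.4302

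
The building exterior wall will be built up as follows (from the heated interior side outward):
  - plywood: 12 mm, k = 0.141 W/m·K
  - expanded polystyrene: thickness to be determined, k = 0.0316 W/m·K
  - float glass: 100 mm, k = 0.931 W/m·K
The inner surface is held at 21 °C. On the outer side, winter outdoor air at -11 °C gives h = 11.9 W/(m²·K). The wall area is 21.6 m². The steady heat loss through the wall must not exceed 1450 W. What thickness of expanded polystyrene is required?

Using the resistance-network approach (series):
R_plywood = L/(kA) = 0.012/(0.141×21.6) = 0.00394 K/W
R_float glass = L/(kA) = 0.1/(0.931×21.6) = 0.004973 K/W
R_outer film = 1/(h_o·A) = 1/(11.9×21.6) = 0.00389 K/W
Sum of the known resistances R_other = 0.0128 K/W
Required total resistance R_tot = ΔT/Q_allow = 32/1450 = 0.02207 K/W
R_expanded polystyrene = R_tot − R_other = 0.009266 K/W
L = R·k·A = 0.009266×0.0316×21.6

L ≈ 6.32 mm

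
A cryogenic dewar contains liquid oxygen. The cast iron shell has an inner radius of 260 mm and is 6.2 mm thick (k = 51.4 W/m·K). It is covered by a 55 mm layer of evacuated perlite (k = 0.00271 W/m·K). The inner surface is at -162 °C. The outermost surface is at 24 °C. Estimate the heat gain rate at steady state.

Q ≈ 9.85 W

For a spherical shell R = (1/r₁ − 1/r₂)/(4πk); film R = 1/(h·4πr²). In series:
R_cast iron shell = (1/0.26 − 1/0.2662)/(4π×51.4) = 1.387×10^-4 K/W
R_evacuated perlite = (1/0.2662 − 1/0.3212)/(4π×0.00271) = 18.89 K/W
R_total = 18.89 K/W
Q = ΔT/R_total = 186/18.89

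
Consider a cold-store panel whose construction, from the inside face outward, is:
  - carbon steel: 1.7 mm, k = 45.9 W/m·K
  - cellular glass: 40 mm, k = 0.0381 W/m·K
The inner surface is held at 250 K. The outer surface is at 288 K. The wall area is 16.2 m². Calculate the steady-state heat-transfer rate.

Q ≈ 586 W

Thermal resistances in series:
R_carbon steel = L/(kA) = 0.0017/(45.9×16.2) = 2.286×10^-6 K/W
R_cellular glass = L/(kA) = 0.04/(0.0381×16.2) = 0.06481 K/W
R_total = 0.06481 K/W
Q = ΔT / R_total = 38 / 0.06481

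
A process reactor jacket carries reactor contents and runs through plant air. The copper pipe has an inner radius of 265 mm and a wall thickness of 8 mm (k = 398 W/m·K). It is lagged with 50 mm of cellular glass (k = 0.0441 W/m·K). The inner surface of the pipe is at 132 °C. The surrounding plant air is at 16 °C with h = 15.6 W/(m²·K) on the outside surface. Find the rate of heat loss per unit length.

Per-layer cylindrical resistances, series-summed:
R_copper pipe wall = ln(273/265)/(2π×398×1) = 1.189×10^-5 K/W
R_cellular glass = ln(323/273)/(2π×0.0441×1) = 0.607 K/W
R_outer film = 1/(h_o·2πr_oL) = 1/(15.6×2π×0.323×1) = 0.03159 K/W
R_total = 0.6386 K/W
Q = ΔT/R_total = 116/0.6386

q′ ≈ 182 W/m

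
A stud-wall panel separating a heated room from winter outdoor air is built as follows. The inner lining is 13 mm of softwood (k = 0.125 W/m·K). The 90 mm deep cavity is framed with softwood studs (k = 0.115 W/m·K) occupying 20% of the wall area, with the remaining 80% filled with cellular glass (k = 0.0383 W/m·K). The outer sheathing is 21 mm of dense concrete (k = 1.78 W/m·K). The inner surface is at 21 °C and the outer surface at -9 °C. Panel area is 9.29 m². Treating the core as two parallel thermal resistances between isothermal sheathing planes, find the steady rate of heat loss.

Sheathing layers in series; stud and cavity paths in parallel between them.
R_inner = 0.013/(0.125×9.29) = 0.01119 K/W
R_stud  = 0.09/(0.115×0.2×9.29) = 0.4212 K/W
R_cav   = 0.09/(0.0383×0.8×9.29) = 0.3162 K/W
1/R_core = 1/R_stud + 1/R_cav → R_core = 0.1806 K/W
R_outer = 0.021/(1.78×9.29) = 0.00127 K/W
R_total = 0.1931 K/W
Q = ΔT/R_total = 30/0.1931

Q ≈ 155 W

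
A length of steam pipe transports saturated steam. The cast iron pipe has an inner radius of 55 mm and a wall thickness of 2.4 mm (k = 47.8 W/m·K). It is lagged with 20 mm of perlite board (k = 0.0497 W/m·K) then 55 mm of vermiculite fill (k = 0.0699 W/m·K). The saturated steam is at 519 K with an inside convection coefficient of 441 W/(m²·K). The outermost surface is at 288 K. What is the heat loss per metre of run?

Radial resistances (cylindrical: R_cond = ln(r_o/r_i)/(2πkL), R_conv = 1/(h·2πrL)):
R_inner film = 1/(h_i·2πr₁L) = 1/(441×2π×0.055×1) = 0.006562 K/W
R_cast iron pipe wall = ln(57.4/55)/(2π×47.8×1) = 1.422×10^-4 K/W
R_perlite board = ln(77.4/57.4)/(2π×0.0497×1) = 0.9573 K/W
R_vermiculite fill = ln(132.4/77.4)/(2π×0.0699×1) = 1.222 K/W
R_total = 2.186 K/W
Q = ΔT/R_total = 231/2.186

q′ ≈ 106 W/m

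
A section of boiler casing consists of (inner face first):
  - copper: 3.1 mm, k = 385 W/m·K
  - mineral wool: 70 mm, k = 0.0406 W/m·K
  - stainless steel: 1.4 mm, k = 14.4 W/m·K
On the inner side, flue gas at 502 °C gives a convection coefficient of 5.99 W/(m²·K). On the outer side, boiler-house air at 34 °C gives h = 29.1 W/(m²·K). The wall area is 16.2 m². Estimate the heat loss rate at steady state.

Thermal resistances in series:
R_inner film = 1/(h_i·A) = 1/(5.99×16.2) = 0.01031 K/W
R_copper = L/(kA) = 0.0031/(385×16.2) = 4.97×10^-7 K/W
R_mineral wool = L/(kA) = 0.07/(0.0406×16.2) = 0.1064 K/W
R_stainless steel = L/(kA) = 0.0014/(14.4×16.2) = 6.001×10^-6 K/W
R_outer film = 1/(h_o·A) = 1/(29.1×16.2) = 0.002121 K/W
R_total = 0.1189 K/W
Q = ΔT / R_total = 468 / 0.1189

Q ≈ 3940 W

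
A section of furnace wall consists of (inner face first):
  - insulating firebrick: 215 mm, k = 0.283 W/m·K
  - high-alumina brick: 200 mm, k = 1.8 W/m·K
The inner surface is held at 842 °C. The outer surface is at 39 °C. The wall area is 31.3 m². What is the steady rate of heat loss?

Series thermal resistances:
R_insulating firebrick = L/(kA) = 0.215/(0.283×31.3) = 0.02427 K/W
R_high-alumina brick = L/(kA) = 0.2/(1.8×31.3) = 0.00355 K/W
R_total = 0.02782 K/W
Q = ΔT / R_total = 803 / 0.02782

Q ≈ 28900 W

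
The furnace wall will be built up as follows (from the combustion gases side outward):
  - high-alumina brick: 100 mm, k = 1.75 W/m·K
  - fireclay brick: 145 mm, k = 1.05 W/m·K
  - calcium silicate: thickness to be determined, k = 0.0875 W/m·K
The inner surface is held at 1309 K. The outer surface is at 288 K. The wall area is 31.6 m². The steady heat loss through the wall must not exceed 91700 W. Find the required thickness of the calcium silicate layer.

Treating each layer as a thermal resistance in series:
R_high-alumina brick = L/(kA) = 0.1/(1.75×31.6) = 0.001808 K/W
R_fireclay brick = L/(kA) = 0.145/(1.05×31.6) = 0.00437 K/W
Sum of the known resistances R_other = 0.006178 K/W
Required total resistance R_tot = ΔT/Q_allow = 1021/91700 = 0.01113 K/W
R_calcium silicate = R_tot − R_other = 0.004956 K/W
L = R·k·A = 0.004956×0.0875×31.6

L ≈ 13.7 mm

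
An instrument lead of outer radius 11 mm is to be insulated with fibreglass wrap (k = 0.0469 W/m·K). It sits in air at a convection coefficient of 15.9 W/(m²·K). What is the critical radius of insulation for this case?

r_cr ≈ 2.95 mm

For a cylinder r_cr = k/h = 0.0469/15.9
r_cr = 2.95 mm; since the bare radius (11 mm) is above r_cr, any added insulation will reduce heat loss.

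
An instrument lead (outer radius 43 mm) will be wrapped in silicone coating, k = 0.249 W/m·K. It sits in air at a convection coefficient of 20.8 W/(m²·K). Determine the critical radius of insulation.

For a cylinder r_cr = k/h = 0.249/20.8
r_cr = 12 mm; since the bare radius (43 mm) is above r_cr, any added insulation will reduce heat loss.

r_cr ≈ 12 mm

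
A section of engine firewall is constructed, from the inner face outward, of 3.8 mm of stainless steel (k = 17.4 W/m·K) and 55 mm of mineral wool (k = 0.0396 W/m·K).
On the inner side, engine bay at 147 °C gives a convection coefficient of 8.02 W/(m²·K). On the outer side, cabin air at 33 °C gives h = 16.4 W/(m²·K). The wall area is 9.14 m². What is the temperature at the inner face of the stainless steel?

Thermal resistances in series:
R_inner film = 1/(h_i·A) = 1/(8.02×9.14) = 0.01364 K/W
R_stainless steel = L/(kA) = 0.0038/(17.4×9.14) = 2.389×10^-5 K/W
R_mineral wool = L/(kA) = 0.055/(0.0396×9.14) = 0.152 K/W
R_outer film = 1/(h_o·A) = 1/(16.4×9.14) = 0.006671 K/W
R_total = 0.1723 K/W;  Q = ΔT/R_total = 114/0.1723 = 661.7 W
T_interface = T_inner − Q·ΣR(inner→interface) = 147 − 662×0.01364

T ≈ 138 °C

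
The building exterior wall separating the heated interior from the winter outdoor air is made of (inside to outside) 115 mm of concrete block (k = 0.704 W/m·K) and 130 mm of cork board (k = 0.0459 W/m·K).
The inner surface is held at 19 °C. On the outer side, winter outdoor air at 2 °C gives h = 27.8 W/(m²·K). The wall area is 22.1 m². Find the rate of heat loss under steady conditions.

Q ≈ 124 W

Thermal resistances in series:
R_concrete block = L/(kA) = 0.115/(0.704×22.1) = 0.007392 K/W
R_cork board = L/(kA) = 0.13/(0.0459×22.1) = 0.1282 K/W
R_outer film = 1/(h_o·A) = 1/(27.8×22.1) = 0.001628 K/W
R_total = 0.1372 K/W
Q = ΔT / R_total = 17 / 0.1372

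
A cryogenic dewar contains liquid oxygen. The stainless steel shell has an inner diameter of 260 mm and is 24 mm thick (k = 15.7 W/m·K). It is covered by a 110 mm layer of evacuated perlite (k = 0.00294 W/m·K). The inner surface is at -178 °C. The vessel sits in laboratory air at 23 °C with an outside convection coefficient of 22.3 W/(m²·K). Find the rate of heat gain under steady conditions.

Q ≈ 2.74 W

Spherical conduction: R = (1/r_in − 1/r_out)/(4πk) per layer; series-sum.
R_stainless steel shell = (1/0.13 − 1/0.154)/(4π×15.7) = 0.006076 K/W
R_evacuated perlite = (1/0.154 − 1/0.264)/(4π×0.00294) = 73.23 K/W
R_outer film = 1/(h·4πr_o²) = 1/(22.3×4π×0.264²) = 0.0512 K/W
R_total = 73.29 K/W
Q = ΔT/R_total = 201/73.29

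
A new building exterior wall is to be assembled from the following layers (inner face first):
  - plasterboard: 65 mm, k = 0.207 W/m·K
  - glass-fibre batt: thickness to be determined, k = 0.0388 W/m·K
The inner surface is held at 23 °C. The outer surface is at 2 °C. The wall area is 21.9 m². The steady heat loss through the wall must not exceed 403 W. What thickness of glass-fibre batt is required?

L ≈ 32.1 mm

Treating each layer as a thermal resistance in series:
R_plasterboard = L/(kA) = 0.065/(0.207×21.9) = 0.01434 K/W
Sum of the known resistances R_other = 0.01434 K/W
Required total resistance R_tot = ΔT/Q_allow = 21/403 = 0.05211 K/W
R_glass-fibre batt = R_tot − R_other = 0.03777 K/W
L = R·k·A = 0.03777×0.0388×21.9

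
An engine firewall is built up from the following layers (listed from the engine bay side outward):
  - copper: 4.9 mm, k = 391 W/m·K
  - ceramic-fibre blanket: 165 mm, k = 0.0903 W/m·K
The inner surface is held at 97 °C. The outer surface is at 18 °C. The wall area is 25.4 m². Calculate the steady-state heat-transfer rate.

Series thermal resistances:
R_copper = L/(kA) = 0.0049/(391×25.4) = 4.934×10^-7 K/W
R_ceramic-fibre blanket = L/(kA) = 0.165/(0.0903×25.4) = 0.07194 K/W
R_total = 0.07194 K/W
Q = ΔT / R_total = 79 / 0.07194

Q ≈ 1100 W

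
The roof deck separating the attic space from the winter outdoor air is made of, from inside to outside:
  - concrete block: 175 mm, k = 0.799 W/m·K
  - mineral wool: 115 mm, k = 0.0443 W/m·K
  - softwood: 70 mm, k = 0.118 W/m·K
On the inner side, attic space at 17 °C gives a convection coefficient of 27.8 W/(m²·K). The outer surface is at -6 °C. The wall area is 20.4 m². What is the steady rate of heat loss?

Model the wall as resistances in series:
R_inner film = 1/(h_i·A) = 1/(27.8×20.4) = 0.001763 K/W
R_concrete block = L/(kA) = 0.175/(0.799×20.4) = 0.01074 K/W
R_mineral wool = L/(kA) = 0.115/(0.0443×20.4) = 0.1273 K/W
R_softwood = L/(kA) = 0.07/(0.118×20.4) = 0.02908 K/W
R_total = 0.1688 K/W
Q = ΔT / R_total = 23 / 0.1688

Q ≈ 136 W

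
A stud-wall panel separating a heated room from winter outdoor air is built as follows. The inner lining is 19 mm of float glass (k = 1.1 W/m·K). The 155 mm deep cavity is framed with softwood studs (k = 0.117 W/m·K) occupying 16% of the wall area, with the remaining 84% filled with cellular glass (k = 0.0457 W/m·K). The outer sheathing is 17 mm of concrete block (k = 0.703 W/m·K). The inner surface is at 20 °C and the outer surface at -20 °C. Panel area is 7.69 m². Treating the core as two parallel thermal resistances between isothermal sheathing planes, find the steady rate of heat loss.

Q ≈ 112 W

Sheathing layers in series; stud and cavity paths in parallel between them.
R_inner = 0.019/(1.1×7.69) = 0.002246 K/W
R_stud  = 0.155/(0.117×0.16×7.69) = 1.077 K/W
R_cav   = 0.155/(0.0457×0.84×7.69) = 0.5251 K/W
1/R_core = 1/R_stud + 1/R_cav → R_core = 0.3529 K/W
R_outer = 0.017/(0.703×7.69) = 0.003145 K/W
R_total = 0.3583 K/W
Q = ΔT/R_total = 40/0.3583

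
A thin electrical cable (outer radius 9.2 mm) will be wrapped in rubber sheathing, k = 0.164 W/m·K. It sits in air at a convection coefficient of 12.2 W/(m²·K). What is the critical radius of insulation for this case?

r_cr ≈ 13.4 mm

For a cylinder r_cr = k/h = 0.164/12.2
r_cr = 13.4 mm; since the bare radius (9.2 mm) is below r_cr, adding a thin layer of insulation will *increase* heat loss.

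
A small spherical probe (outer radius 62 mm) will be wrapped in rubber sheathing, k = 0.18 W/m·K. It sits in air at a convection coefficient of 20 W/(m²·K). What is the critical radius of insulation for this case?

For a sphere r_cr = 2k/h = 2×0.18/20
r_cr = 18 mm; since the bare radius (62 mm) is above r_cr, any added insulation will reduce heat loss.

r_cr ≈ 18 mm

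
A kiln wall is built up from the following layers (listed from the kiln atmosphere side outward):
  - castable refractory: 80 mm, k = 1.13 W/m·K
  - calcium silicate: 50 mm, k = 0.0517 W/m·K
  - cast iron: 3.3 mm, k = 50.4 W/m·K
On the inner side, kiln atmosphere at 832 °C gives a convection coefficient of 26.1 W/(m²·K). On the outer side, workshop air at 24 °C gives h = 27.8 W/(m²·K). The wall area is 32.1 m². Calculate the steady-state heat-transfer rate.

Using the resistance-network approach (series):
R_inner film = 1/(h_i·A) = 1/(26.1×32.1) = 0.001194 K/W
R_castable refractory = L/(kA) = 0.08/(1.13×32.1) = 0.002205 K/W
R_calcium silicate = L/(kA) = 0.05/(0.0517×32.1) = 0.03013 K/W
R_cast iron = L/(kA) = 0.0033/(50.4×32.1) = 2.04×10^-6 K/W
R_outer film = 1/(h_o·A) = 1/(27.8×32.1) = 0.001121 K/W
R_total = 0.03465 K/W
Q = ΔT / R_total = 808 / 0.03465

Q ≈ 23300 W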